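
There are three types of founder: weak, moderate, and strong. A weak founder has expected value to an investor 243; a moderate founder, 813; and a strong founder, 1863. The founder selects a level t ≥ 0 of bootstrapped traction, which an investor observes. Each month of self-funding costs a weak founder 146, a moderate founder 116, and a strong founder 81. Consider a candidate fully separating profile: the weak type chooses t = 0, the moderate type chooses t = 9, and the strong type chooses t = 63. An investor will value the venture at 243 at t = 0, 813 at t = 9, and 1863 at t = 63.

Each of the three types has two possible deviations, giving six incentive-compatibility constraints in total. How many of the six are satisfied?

Moderate (own payoff 813 − 116×9 = -231): to t=0 gives 243 → profitable ✗; to t=63 gives 1863 − 116×63 = -5445 → no gain ✓.
Weak (own payoff 243): to t=9 gives 813 − 146×9 = -501 → no gain ✓; to t=63 gives 1863 − 146×63 = -7335 → no gain ✓.
Strong (own payoff 1863 − 81×63 = -3240): to t=0 gives 243 → profitable ✗; to t=9 gives 813 − 81×9 = 84 → profitable ✗.
3 of the 6 constraints hold; not an equilibrium.

3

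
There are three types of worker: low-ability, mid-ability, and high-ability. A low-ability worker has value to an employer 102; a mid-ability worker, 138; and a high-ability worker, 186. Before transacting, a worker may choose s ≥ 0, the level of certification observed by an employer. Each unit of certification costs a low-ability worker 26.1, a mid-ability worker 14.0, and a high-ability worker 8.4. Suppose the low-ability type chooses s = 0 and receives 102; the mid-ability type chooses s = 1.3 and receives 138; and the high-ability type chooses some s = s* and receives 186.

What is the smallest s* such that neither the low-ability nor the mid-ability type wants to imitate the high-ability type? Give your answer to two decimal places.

Mid-ability type (on-path payoff 138 − 14.0×1.3 = 119.8) won't mimic when 119.8 ≥ 186 − 14.0·s*, i.e. s* ≥ 4.73.
Low-ability type (on-path payoff 102) won't mimic when 102 ≥ 186 − 26.1·s*, i.e. s* ≥ 3.22.
Both must hold, so s* = max(3.22, 4.73) = 4.73. The mid-ability type's constraint binds.

4.73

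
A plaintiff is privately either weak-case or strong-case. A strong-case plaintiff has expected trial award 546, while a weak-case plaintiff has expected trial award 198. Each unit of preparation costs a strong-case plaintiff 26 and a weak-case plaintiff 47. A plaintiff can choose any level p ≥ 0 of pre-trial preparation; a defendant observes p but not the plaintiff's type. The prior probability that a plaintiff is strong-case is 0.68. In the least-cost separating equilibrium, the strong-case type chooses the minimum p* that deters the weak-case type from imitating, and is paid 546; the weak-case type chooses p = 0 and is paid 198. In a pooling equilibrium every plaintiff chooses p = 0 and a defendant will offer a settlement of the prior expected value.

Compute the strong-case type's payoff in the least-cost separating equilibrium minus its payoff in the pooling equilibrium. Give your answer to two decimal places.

Least-cost separating signal: p* solves 198 = 546 − 47·p*, so p* = (546 − 198)/47 ≈ 7.4043.
Strong-case type's separating payoff: 546 − 26 × p* = 546 − 26 × (546 − 198)/47 = 546 − 9048/47 ≈ 353.4894.
Pooling payoff: 0.68 × 546 + 0.32 × 198 = 434.64.
Difference: 353.4894 − 434.64 = -81.1506, i.e. -81.15 to two decimal places.
The strong-case type would prefer the pooling outcome.

-81.15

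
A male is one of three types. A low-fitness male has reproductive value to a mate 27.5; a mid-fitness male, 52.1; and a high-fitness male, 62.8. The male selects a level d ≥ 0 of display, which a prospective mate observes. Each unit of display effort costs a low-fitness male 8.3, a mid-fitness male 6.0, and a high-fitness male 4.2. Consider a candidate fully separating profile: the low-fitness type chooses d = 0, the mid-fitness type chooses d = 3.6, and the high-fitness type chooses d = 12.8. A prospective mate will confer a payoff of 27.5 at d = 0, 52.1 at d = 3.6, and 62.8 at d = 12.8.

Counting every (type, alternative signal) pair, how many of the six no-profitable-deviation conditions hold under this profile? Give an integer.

Low-fitness (own payoff 27.5): to d=3.6 gives 52.1 − 8.3×3.6 = 22.22 → no gain ✓; to d=12.8 gives 62.8 − 8.3×12.8 = -43.44 → no gain ✓.
Mid-fitness (own payoff 52.1 − 6.0×3.6 = 30.5): to d=0 gives 27.5 → no gain ✓; to d=12.8 gives 62.8 − 6.0×12.8 = -14 → no gain ✓.
High-fitness (own payoff 62.8 − 4.2×12.8 = 9.04): to d=0 gives 27.5 → profitable ✗; to d=3.6 gives 52.1 − 4.2×3.6 = 36.98 → profitable ✗.
4 of the 6 constraints hold; not an equilibrium.

4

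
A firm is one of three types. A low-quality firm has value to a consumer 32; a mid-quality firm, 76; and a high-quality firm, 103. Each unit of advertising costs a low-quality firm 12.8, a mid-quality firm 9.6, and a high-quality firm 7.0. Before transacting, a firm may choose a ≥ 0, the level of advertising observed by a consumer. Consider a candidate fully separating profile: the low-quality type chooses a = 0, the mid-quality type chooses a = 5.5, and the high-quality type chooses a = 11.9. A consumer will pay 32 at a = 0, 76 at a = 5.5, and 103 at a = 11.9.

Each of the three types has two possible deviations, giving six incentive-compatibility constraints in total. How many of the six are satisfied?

Low-quality (own payoff 32): to a=5.5 gives 76 − 12.8×5.5 = 5.6 → no gain ✓; to a=11.9 gives 103 − 12.8×11.9 = -49.32 → no gain ✓.
Mid-quality (own payoff 76 − 9.6×5.5 = 23.2): to a=0 gives 32 → profitable ✗; to a=11.9 gives 103 − 9.6×11.9 = -11.24 → no gain ✓.
High-quality (own payoff 103 − 7.0×11.9 = 19.7): to a=0 gives 32 → profitable ✗; to a=5.5 gives 76 − 7.0×5.5 = 37.5 → profitable ✗.
3 of the 6 constraints hold; not an equilibrium.

3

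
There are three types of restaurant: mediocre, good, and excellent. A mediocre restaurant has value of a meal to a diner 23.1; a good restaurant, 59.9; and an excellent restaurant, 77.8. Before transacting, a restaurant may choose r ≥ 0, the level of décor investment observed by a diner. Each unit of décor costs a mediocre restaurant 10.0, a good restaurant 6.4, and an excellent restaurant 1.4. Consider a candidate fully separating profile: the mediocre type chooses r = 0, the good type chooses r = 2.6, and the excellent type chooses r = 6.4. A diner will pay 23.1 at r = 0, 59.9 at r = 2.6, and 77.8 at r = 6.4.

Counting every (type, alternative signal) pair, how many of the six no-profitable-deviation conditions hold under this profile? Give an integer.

Mediocre (own payoff 23.1): to r=2.6 gives 59.9 − 10.0×2.6 = 33.9 → profitable ✗; to r=6.4 gives 77.8 − 10.0×6.4 = 13.8 → no gain ✓.
Excellent (own payoff 77.8 − 1.4×6.4 = 68.84): to r=0 gives 23.1 → no gain ✓; to r=2.6 gives 59.9 − 1.4×2.6 = 56.26 → no gain ✓.
Good (own payoff 59.9 − 6.4×2.6 = 43.26): to r=0 gives 23.1 → no gain ✓; to r=6.4 gives 77.8 − 6.4×6.4 = 36.84 → no gain ✓.
5 of the 6 constraints hold; not an equilibrium.

5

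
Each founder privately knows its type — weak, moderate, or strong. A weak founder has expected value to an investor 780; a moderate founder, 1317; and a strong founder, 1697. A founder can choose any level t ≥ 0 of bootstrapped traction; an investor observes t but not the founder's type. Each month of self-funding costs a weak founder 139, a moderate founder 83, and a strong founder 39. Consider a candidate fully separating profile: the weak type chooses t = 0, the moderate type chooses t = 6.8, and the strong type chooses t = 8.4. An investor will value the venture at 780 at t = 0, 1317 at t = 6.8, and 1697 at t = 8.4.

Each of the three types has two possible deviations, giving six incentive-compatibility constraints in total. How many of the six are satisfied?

4

Strong (own payoff 1697 − 39×8.4 = 1369.4): to t=0 gives 780 → no gain ✓; to t=6.8 gives 1317 − 39×6.8 = 1051.8 → no gain ✓.
Moderate (own payoff 1317 − 83×6.8 = 752.6): to t=0 gives 780 → profitable ✗; to t=8.4 gives 1697 − 83×8.4 = 999.8 → profitable ✗.
Weak (own payoff 780): to t=6.8 gives 1317 − 139×6.8 = 371.8 → no gain ✓; to t=8.4 gives 1697 − 139×8.4 = 529.4 → no gain ✓.
4 of the 6 constraints hold; not an equilibrium.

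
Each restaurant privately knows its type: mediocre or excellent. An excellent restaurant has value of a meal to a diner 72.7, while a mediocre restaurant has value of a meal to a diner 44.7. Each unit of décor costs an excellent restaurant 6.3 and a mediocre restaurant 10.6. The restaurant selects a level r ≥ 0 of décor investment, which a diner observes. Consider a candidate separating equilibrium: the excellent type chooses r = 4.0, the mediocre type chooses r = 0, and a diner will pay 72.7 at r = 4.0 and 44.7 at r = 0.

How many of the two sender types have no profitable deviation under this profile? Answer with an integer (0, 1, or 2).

2

Excellent type: signal → 72.7 − 6.3 × 4.0 = 47.5; deviate to 0 → 44.7. IC holds (47.5 ≥ 44.7).
Mediocre type: stay at 0 → 44.7; mimic → 72.7 − 10.6 × 4.0 = 30.3. IC holds (44.7 ≥ 30.3).
2 of 2 constraints hold, so this is a separating equilibrium.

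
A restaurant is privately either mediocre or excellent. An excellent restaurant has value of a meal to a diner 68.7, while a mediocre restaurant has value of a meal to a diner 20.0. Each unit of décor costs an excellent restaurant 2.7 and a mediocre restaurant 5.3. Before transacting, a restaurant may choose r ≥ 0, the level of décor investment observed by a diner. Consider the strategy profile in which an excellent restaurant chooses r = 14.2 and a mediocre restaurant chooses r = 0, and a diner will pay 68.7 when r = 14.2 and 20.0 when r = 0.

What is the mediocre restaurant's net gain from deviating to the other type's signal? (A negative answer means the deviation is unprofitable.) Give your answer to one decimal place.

Playing r = 0 the mediocre restaurant receives 20.0.
Deviating to r = 14.2 brings payment 68.7 at cost 5.3 × 14.2 = 75.26, netting -6.56.
Gain from deviating: -6.56 − 20.0 = -26.56, i.e. -26.6 to one decimal place.
The gain is negative, so the mediocre type's incentive-compatibility constraint is satisfied.

-26.6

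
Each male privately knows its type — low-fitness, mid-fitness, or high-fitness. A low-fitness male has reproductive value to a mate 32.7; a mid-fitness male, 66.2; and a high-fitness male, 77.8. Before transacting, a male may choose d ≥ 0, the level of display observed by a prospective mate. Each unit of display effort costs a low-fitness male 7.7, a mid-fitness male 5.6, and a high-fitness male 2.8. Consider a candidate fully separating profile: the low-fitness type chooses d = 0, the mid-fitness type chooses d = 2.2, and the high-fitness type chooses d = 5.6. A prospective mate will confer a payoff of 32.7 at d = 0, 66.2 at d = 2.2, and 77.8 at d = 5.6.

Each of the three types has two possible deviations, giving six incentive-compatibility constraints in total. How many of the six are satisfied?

4

Low-fitness (own payoff 32.7): to d=2.2 gives 66.2 − 7.7×2.2 = 49.26 → profitable ✗; to d=5.6 gives 77.8 − 7.7×5.6 = 34.68 → profitable ✗.
High-fitness (own payoff 77.8 − 2.8×5.6 = 62.12): to d=0 gives 32.7 → no gain ✓; to d=2.2 gives 66.2 − 2.8×2.2 = 60.04 → no gain ✓.
Mid-fitness (own payoff 66.2 − 5.6×2.2 = 53.88): to d=0 gives 32.7 → no gain ✓; to d=5.6 gives 77.8 − 5.6×5.6 = 46.44 → no gain ✓.
4 of the 6 constraints hold; not an equilibrium.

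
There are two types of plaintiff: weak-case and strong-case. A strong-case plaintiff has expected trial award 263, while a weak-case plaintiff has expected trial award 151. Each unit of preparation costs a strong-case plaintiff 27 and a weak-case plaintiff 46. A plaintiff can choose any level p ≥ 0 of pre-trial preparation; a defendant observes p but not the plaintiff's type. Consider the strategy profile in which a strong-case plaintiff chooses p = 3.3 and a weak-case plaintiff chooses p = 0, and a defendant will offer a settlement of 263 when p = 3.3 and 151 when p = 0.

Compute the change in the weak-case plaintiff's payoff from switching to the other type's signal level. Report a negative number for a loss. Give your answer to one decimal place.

Playing p = 0 the weak-case plaintiff receives 151.
Deviating to p = 3.3 brings payment 263 at cost 46 × 3.3 = 151.8, netting 111.2.
Gain from deviating: 111.2 − 151 = -39.8.
The gain is negative, so the weak-case type's incentive-compatibility constraint is satisfied.

-39.8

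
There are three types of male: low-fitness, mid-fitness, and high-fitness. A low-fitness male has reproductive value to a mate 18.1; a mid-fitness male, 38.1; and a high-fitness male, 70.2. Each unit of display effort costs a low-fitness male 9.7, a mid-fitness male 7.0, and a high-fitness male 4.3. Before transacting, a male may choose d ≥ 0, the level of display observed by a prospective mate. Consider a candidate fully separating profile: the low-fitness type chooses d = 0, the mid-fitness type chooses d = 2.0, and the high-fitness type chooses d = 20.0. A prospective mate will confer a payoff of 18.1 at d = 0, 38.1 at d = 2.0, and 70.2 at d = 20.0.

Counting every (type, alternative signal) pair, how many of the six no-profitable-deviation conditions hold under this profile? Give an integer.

Mid-fitness (own payoff 38.1 − 7.0×2.0 = 24.1): to d=0 gives 18.1 → no gain ✓; to d=20.0 gives 70.2 − 7.0×20.0 = -69.8 → no gain ✓.
Low-fitness (own payoff 18.1): to d=2.0 gives 38.1 − 9.7×2.0 = 18.7 → profitable ✗; to d=20.0 gives 70.2 − 9.7×20.0 = -123.8 → no gain ✓.
High-fitness (own payoff 70.2 − 4.3×20.0 = -15.8): to d=0 gives 18.1 → profitable ✗; to d=2.0 gives 38.1 − 4.3×2.0 = 29.5 → profitable ✗.
3 of the 6 constraints hold; not an equilibrium.

3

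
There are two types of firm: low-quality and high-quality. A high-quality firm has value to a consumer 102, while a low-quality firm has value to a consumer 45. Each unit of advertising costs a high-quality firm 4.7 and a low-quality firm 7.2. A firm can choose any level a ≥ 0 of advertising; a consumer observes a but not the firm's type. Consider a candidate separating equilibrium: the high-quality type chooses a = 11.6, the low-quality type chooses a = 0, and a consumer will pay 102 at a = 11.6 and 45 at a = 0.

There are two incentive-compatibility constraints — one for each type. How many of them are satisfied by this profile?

2

High-quality type: signal → 102 − 4.7 × 11.6 = 47.48; deviate to 0 → 45. IC holds (47.48 ≥ 45).
Low-quality type: stay at 0 → 45; mimic → 102 − 7.2 × 11.6 = 18.48. IC holds (45 ≥ 18.48).
2 of 2 constraints hold, so this is a separating equilibrium.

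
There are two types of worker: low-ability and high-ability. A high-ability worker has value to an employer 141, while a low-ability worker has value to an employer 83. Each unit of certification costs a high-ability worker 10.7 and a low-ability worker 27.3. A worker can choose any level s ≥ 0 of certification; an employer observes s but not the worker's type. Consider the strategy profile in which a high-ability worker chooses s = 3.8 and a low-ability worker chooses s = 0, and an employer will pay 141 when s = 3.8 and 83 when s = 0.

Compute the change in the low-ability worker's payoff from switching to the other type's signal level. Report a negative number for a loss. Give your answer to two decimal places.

-45.74

Playing s = 0 the low-ability worker receives 83.
Deviating to s = 3.8 brings payment 141 at cost 27.3 × 3.8 = 103.74, netting 37.26.
Gain from deviating: 37.26 − 83 = -45.74.
The gain is negative, so the low-ability type's incentive-compatibility constraint is satisfied.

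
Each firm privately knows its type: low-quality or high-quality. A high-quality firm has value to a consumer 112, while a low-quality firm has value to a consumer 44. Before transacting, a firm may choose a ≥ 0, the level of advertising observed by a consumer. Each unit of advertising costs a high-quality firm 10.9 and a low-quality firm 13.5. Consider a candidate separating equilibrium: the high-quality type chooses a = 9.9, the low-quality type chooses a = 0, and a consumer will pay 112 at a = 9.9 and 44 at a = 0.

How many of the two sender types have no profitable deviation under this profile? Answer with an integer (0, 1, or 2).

Low-quality type: stay at 0 → 44; mimic → 112 − 13.5 × 9.9 = -21.65. IC holds (44 ≥ -21.65).
High-quality type: signal → 112 − 10.9 × 9.9 = 4.09; deviate to 0 → 44. IC fails (4.09 < 44).
1 of 2 constraints hold, so this profile is not an equilibrium.

1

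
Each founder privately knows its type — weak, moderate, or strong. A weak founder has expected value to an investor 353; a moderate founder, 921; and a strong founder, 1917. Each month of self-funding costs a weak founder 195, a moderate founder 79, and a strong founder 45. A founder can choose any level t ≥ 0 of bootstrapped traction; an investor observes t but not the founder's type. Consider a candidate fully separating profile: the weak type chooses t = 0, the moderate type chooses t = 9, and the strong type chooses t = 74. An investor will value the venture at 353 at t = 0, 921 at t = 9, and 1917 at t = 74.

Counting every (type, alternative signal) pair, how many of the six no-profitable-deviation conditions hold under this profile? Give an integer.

Moderate (own payoff 921 − 79×9 = 210): to t=0 gives 353 → profitable ✗; to t=74 gives 1917 − 79×74 = -3929 → no gain ✓.
Strong (own payoff 1917 − 45×74 = -1413): to t=0 gives 353 → profitable ✗; to t=9 gives 921 − 45×9 = 516 → profitable ✗.
Weak (own payoff 353): to t=9 gives 921 − 195×9 = -834 → no gain ✓; to t=74 gives 1917 − 195×74 = -12513 → no gain ✓.
3 of the 6 constraints hold; not an equilibrium.

3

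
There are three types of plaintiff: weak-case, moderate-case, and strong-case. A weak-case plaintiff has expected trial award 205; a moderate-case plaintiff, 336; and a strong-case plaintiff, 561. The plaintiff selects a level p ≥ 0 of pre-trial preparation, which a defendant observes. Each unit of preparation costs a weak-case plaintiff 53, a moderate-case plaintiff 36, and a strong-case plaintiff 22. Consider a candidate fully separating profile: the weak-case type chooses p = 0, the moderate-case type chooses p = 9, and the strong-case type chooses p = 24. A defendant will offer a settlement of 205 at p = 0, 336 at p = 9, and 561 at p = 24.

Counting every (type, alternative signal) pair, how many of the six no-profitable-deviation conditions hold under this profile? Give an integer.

Strong-case (own payoff 561 − 22×24 = 33): to p=0 gives 205 → profitable ✗; to p=9 gives 336 − 22×9 = 138 → profitable ✗.
Weak-case (own payoff 205): to p=9 gives 336 − 53×9 = -141 → no gain ✓; to p=24 gives 561 − 53×24 = -711 → no gain ✓.
Moderate-case (own payoff 336 − 36×9 = 12): to p=0 gives 205 → profitable ✗; to p=24 gives 561 − 36×24 = -303 → no gain ✓.
3 of the 6 constraints hold; not an equilibrium.

3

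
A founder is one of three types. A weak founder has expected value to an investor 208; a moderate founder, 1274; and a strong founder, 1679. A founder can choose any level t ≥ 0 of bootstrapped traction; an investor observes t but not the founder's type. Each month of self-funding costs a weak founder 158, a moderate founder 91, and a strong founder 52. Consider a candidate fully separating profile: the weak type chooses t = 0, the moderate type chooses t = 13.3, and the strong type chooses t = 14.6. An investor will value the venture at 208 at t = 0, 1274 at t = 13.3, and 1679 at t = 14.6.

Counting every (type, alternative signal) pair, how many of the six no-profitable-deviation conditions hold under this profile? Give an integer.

Strong (own payoff 1679 − 52×14.6 = 919.8): to t=0 gives 208 → no gain ✓; to t=13.3 gives 1274 − 52×13.3 = 582.4 → no gain ✓.
Moderate (own payoff 1274 − 91×13.3 = 63.7): to t=0 gives 208 → profitable ✗; to t=14.6 gives 1679 − 91×14.6 = 350.4 → profitable ✗.
Weak (own payoff 208): to t=13.3 gives 1274 − 158×13.3 = -827.4 → no gain ✓; to t=14.6 gives 1679 − 158×14.6 = -627.8 → no gain ✓.
4 of the 6 constraints hold; not an equilibrium.

4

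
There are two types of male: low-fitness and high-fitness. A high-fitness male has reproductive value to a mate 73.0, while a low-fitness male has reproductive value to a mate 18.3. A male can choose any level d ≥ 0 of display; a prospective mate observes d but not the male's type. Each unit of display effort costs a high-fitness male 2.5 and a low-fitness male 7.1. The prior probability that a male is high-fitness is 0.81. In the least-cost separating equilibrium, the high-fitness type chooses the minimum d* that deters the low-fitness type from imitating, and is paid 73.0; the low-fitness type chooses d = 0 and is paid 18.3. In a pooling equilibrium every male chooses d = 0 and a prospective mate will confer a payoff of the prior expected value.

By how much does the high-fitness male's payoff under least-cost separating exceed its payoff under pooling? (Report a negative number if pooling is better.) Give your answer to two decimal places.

-8.87

Least-cost separating signal: d* solves 18.3 = 73.0 − 7.1·d*, so d* = (73.0 − 18.3)/7.1 ≈ 7.7042.
High-fitness type's separating payoff: 73.0 − 2.5 × d* = 73.0 − 2.5 × (73.0 − 18.3)/7.1 = 73.0 − 136.75/7.1 ≈ 53.7394.
Pooling payoff: 0.81 × 73.0 + 0.19 × 18.3 = 62.607.
Difference: 53.7394 − 62.607 = -8.8676, i.e. -8.87 to two decimal places.
The high-fitness type would prefer the pooling outcome.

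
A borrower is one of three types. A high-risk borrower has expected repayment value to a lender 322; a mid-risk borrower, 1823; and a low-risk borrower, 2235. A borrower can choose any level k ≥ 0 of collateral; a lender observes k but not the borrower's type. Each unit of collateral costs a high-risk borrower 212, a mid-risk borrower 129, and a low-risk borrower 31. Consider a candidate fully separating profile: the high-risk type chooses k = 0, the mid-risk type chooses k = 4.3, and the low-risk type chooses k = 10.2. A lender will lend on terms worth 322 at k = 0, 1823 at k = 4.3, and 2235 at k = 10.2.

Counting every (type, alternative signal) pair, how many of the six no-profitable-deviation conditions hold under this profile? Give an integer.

Low-risk (own payoff 2235 − 31×10.2 = 1918.8): to k=0 gives 322 → no gain ✓; to k=4.3 gives 1823 − 31×4.3 = 1689.7 → no gain ✓.
Mid-risk (own payoff 1823 − 129×4.3 = 1268.3): to k=0 gives 322 → no gain ✓; to k=10.2 gives 2235 − 129×10.2 = 919.2 → no gain ✓.
High-risk (own payoff 322): to k=4.3 gives 1823 − 212×4.3 = 911.4 → profitable ✗; to k=10.2 gives 2235 − 212×10.2 = 72.6 → no gain ✓.
5 of the 6 constraints hold; not an equilibrium.

5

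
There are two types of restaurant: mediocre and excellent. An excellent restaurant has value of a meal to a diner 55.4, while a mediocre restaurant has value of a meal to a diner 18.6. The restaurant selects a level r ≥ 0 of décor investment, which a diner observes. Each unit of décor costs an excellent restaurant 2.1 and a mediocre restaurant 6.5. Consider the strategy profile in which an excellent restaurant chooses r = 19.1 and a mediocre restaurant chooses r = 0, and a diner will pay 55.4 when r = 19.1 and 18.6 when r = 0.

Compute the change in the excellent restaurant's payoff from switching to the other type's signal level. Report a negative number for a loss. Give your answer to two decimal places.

Playing r = 19.1 the excellent restaurant receives 55.4 − 2.1 × 19.1 = 15.29.
Deviating to r = 0 yields 18.6 instead.
Gain from deviating: 18.6 − 15.29 = 3.31.
The gain is positive, so the excellent type's incentive-compatibility constraint is violated — this profile is not a separating equilibrium.

3.31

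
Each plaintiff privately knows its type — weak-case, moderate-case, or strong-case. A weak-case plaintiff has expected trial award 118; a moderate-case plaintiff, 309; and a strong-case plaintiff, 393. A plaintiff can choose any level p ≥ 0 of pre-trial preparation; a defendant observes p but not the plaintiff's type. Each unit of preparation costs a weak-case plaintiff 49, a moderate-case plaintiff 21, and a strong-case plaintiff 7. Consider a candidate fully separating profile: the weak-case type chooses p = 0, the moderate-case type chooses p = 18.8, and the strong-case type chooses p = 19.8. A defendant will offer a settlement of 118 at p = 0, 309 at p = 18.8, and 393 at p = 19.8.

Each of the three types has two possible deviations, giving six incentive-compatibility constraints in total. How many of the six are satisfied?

Moderate-case (own payoff 309 − 21×18.8 = -85.8): to p=0 gives 118 → profitable ✗; to p=19.8 gives 393 − 21×19.8 = -22.8 → profitable ✗.
Weak-case (own payoff 118): to p=18.8 gives 309 − 49×18.8 = -612.2 → no gain ✓; to p=19.8 gives 393 − 49×19.8 = -577.2 → no gain ✓.
Strong-case (own payoff 393 − 7×19.8 = 254.4): to p=0 gives 118 → no gain ✓; to p=18.8 gives 309 − 7×18.8 = 177.4 → no gain ✓.
4 of the 6 constraints hold; not an equilibrium.

4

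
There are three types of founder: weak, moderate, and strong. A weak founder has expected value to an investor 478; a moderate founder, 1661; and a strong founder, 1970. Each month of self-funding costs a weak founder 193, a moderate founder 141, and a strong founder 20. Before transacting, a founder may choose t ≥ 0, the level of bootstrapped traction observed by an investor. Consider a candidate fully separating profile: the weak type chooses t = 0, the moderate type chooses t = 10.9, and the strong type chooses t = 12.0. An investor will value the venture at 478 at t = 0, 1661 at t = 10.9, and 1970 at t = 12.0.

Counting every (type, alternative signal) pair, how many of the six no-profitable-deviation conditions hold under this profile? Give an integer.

Moderate (own payoff 1661 − 141×10.9 = 124.1): to t=0 gives 478 → profitable ✗; to t=12.0 gives 1970 − 141×12.0 = 278 → profitable ✗.
Strong (own payoff 1970 − 20×12.0 = 1730): to t=0 gives 478 → no gain ✓; to t=10.9 gives 1661 − 20×10.9 = 1443 → no gain ✓.
Weak (own payoff 478): to t=10.9 gives 1661 − 193×10.9 = -442.7 → no gain ✓; to t=12.0 gives 1970 − 193×12.0 = -346 → no gain ✓.
4 of the 6 constraints hold; not an equilibrium.

4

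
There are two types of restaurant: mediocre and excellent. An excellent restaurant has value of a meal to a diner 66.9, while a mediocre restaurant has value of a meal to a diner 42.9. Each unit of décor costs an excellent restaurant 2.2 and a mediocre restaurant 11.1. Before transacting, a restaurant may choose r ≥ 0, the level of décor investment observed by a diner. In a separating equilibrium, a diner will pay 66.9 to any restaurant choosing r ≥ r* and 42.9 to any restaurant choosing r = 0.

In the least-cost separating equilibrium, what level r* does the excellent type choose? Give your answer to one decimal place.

A mediocre restaurant choosing r = 0 receives 42.9.
Imitating at r* instead would pay 66.9 at cost 11.1·r*, netting 66.9 − 11.1·r*.
Indifference: 42.9 = 66.9 − 11.1·r*, so r* = (66.9 − 42.9) / 11.1 ≈ 2.2.
At r* the mediocre type's incentive constraint just binds; the excellent type strictly prefers r* since its per-unit cost is lower.

2.2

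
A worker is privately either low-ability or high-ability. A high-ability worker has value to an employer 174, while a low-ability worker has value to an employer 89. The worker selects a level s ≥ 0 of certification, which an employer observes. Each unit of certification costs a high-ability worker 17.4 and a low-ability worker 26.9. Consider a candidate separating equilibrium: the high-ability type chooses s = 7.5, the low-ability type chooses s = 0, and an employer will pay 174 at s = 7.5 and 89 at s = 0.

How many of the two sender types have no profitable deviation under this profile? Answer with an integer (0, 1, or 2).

1

High-ability type: signal → 174 − 17.4 × 7.5 = 43.5; deviate to 0 → 89. IC fails (43.5 < 89).
Low-ability type: stay at 0 → 89; mimic → 174 − 26.9 × 7.5 = -27.75. IC holds (89 ≥ -27.75).
1 of 2 constraints hold, so this profile is not an equilibrium.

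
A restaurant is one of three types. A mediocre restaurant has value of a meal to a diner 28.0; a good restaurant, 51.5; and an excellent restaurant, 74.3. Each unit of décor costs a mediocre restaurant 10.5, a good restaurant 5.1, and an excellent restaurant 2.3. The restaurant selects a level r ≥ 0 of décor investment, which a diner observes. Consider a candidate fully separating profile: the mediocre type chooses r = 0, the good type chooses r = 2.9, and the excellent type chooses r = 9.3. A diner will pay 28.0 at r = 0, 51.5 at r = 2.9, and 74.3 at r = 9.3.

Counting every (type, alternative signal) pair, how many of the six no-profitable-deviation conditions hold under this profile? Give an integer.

Good (own payoff 51.5 − 5.1×2.9 = 36.71): to r=0 gives 28.0 → no gain ✓; to r=9.3 gives 74.3 − 5.1×9.3 = 26.87 → no gain ✓.
Excellent (own payoff 74.3 − 2.3×9.3 = 52.91): to r=0 gives 28.0 → no gain ✓; to r=2.9 gives 51.5 − 2.3×2.9 = 44.83 → no gain ✓.
Mediocre (own payoff 28.0): to r=2.9 gives 51.5 − 10.5×2.9 = 21.05 → no gain ✓; to r=9.3 gives 74.3 − 10.5×9.3 = -23.35 → no gain ✓.
6 of the 6 constraints hold; this profile is a separating equilibrium.

6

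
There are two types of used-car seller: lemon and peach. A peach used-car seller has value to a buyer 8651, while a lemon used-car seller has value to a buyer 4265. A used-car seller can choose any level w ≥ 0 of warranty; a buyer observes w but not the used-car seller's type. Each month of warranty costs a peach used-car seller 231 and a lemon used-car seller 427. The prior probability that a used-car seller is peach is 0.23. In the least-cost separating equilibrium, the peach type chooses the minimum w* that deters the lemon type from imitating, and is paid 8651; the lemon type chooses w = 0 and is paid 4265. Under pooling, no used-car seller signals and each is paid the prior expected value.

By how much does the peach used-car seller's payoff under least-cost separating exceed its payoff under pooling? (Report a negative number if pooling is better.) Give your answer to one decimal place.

1004.5

Least-cost separating signal: w* solves 4265 = 8651 − 427·w*, so w* = (8651 − 4265)/427 ≈ 10.2717.
Peach type's separating payoff: 8651 − 231 × w* = 8651 − 231 × (8651 − 4265)/427 = 8651 − 1013166/427 ≈ 6278.246.
Pooling payoff: 0.23 × 8651 + 0.77 × 4265 = 5273.78.
Difference: 6278.246 − 5273.78 = 1004.466, i.e. 1004.5 to one decimal place.
The peach type prefers to separate.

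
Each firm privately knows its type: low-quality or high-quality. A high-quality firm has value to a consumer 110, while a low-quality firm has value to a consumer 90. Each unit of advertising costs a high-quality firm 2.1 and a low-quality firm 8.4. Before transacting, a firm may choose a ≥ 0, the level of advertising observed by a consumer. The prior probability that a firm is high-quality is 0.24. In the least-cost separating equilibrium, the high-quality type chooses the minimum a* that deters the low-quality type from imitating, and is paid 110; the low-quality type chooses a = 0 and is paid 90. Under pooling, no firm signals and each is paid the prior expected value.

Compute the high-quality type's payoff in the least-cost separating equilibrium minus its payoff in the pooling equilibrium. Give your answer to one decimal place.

10.2

Least-cost separating signal: a* solves 90 = 110 − 8.4·a*, so a* = (110 − 90)/8.4 ≈ 2.3810.
High-quality type's separating payoff: 110 − 2.1 × a* = 110 − 2.1 × (110 − 90)/8.4 = 110 − 42/8.4 = 105.
Pooling payoff: 0.24 × 110 + 0.76 × 90 = 94.8.
Difference: 105 − 94.8 = 10.2.
The high-quality type prefers to separate.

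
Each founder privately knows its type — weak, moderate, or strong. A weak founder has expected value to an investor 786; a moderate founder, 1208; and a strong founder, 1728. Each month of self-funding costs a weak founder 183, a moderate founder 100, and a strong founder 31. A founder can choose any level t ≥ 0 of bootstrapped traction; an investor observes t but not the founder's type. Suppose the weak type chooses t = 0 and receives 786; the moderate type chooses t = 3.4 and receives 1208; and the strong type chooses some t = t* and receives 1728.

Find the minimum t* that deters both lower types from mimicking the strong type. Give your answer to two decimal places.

Moderate type (on-path payoff 1208 − 100×3.4 = 868) won't mimic when 868 ≥ 1728 − 100·t*, i.e. t* ≥ 8.60.
Weak type (on-path payoff 786) won't mimic when 786 ≥ 1728 − 183·t*, i.e. t* ≥ 5.15.
Both must hold, so t* = max(5.15, 8.60) = 8.60. The moderate type's constraint binds.

8.60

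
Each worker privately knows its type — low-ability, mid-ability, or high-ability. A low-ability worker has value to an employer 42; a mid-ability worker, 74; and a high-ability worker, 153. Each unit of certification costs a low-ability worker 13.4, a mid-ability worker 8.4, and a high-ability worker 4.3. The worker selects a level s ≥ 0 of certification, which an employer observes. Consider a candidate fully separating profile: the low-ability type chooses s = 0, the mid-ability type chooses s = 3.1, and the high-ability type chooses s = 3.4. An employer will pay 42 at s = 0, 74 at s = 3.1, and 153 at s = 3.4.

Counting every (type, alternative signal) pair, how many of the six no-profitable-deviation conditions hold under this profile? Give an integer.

Low-ability (own payoff 42): to s=3.1 gives 74 − 13.4×3.1 = 32.46 → no gain ✓; to s=3.4 gives 153 − 13.4×3.4 = 107.44 → profitable ✗.
Mid-ability (own payoff 74 − 8.4×3.1 = 47.96): to s=0 gives 42 → no gain ✓; to s=3.4 gives 153 − 8.4×3.4 = 124.44 → profitable ✗.
High-ability (own payoff 153 − 4.3×3.4 = 138.38): to s=0 gives 42 → no gain ✓; to s=3.1 gives 74 − 4.3×3.1 = 60.67 → no gain ✓.
4 of the 6 constraints hold; not an equilibrium.

4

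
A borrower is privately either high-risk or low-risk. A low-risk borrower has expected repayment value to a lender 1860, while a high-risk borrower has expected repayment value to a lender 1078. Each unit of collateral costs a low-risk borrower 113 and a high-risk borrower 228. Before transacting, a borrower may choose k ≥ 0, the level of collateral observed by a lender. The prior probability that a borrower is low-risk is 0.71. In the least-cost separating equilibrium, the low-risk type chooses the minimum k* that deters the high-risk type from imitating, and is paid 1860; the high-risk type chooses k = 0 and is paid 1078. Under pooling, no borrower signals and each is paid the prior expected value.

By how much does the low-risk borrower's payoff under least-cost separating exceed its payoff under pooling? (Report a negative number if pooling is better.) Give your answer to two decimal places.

Least-cost separating signal: k* solves 1078 = 1860 − 228·k*, so k* = (1860 − 1078)/228 ≈ 3.4298.
Low-risk type's separating payoff: 1860 − 113 × k* = 1860 − 113 × (1860 − 1078)/228 = 1860 − 88366/228 ≈ 1472.4298.
Pooling payoff: 0.71 × 1860 + 0.29 × 1078 = 1633.22.
Difference: 1472.4298 − 1633.22 = -160.7902, i.e. -160.79 to two decimal places.
The low-risk type would prefer the pooling outcome.

-160.79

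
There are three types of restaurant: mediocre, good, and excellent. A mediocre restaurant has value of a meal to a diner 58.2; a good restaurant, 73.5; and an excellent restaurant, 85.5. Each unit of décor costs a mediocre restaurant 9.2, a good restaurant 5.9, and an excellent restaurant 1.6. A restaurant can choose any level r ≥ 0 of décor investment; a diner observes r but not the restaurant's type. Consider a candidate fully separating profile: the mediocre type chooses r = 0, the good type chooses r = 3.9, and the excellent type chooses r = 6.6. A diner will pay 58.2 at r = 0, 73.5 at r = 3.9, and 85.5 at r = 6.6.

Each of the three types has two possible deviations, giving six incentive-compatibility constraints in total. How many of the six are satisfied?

Mediocre (own payoff 58.2): to r=3.9 gives 73.5 − 9.2×3.9 = 37.62 → no gain ✓; to r=6.6 gives 85.5 − 9.2×6.6 = 24.78 → no gain ✓.
Good (own payoff 73.5 − 5.9×3.9 = 50.49): to r=0 gives 58.2 → profitable ✗; to r=6.6 gives 85.5 − 5.9×6.6 = 46.56 → no gain ✓.
Excellent (own payoff 85.5 − 1.6×6.6 = 74.94): to r=0 gives 58.2 → no gain ✓; to r=3.9 gives 73.5 − 1.6×3.9 = 67.26 → no gain ✓.
5 of the 6 constraints hold; not an equilibrium.

5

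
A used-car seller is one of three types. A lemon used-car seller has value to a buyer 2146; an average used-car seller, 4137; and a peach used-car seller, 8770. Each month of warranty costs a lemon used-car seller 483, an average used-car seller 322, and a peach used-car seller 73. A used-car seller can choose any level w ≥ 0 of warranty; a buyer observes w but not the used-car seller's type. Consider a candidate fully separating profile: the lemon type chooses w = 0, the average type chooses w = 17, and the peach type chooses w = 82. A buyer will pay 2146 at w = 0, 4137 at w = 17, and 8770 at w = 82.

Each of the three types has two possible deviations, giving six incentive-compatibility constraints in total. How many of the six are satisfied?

Peach (own payoff 8770 − 73×82 = 2784): to w=0 gives 2146 → no gain ✓; to w=17 gives 4137 − 73×17 = 2896 → profitable ✗.
Lemon (own payoff 2146): to w=17 gives 4137 − 483×17 = -4074 → no gain ✓; to w=82 gives 8770 − 483×82 = -30836 → no gain ✓.
Average (own payoff 4137 − 322×17 = -1337): to w=0 gives 2146 → profitable ✗; to w=82 gives 8770 − 322×82 = -17634 → no gain ✓.
4 of the 6 constraints hold; not an equilibrium.

4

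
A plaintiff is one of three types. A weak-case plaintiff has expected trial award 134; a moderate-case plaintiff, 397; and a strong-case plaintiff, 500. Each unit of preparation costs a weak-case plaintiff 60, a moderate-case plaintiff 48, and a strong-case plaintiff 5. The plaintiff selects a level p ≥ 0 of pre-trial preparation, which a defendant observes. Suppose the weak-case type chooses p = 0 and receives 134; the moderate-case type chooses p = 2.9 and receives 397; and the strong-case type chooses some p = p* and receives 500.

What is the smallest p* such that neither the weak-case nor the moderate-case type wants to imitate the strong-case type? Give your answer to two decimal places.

6.10

Moderate-case type (on-path payoff 397 − 48×2.9 = 257.8) won't mimic when 257.8 ≥ 500 − 48·p*, i.e. p* ≥ 5.05.
Weak-case type (on-path payoff 134) won't mimic when 134 ≥ 500 − 60·p*, i.e. p* ≥ 6.10.
Both must hold, so p* = max(6.10, 5.05) = 6.10. The weak-case type's constraint binds.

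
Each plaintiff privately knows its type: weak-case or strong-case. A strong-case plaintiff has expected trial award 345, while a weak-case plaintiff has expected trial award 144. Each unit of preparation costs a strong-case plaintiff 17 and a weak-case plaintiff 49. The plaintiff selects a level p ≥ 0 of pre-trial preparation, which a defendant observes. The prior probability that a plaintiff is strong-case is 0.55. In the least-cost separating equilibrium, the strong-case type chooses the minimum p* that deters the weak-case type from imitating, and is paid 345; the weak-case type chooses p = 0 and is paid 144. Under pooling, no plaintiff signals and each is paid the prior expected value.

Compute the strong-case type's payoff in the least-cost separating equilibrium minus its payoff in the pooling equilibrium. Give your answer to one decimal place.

Least-cost separating signal: p* solves 144 = 345 − 49·p*, so p* = (345 − 144)/49 ≈ 4.1020.
Strong-case type's separating payoff: 345 − 17 × p* = 345 − 17 × (345 − 144)/49 = 345 − 3417/49 ≈ 275.265.
Pooling payoff: 0.55 × 345 + 0.45 × 144 = 254.55.
Difference: 275.265 − 254.55 = 20.715, i.e. 20.7 to one decimal place.
The strong-case type prefers to separate.

20.7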